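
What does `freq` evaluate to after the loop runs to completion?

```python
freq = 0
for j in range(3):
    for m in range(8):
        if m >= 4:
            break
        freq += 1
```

Let's trace through this code step by step.

Initialize: freq = 0
Entering loop: for j in range(3):
After iteration 1: j = 0, freq = 4
After iteration 2: j = 1, freq = 8
After iteration 3: j = 2, freq = 12
Loop ends.

Final answer: 12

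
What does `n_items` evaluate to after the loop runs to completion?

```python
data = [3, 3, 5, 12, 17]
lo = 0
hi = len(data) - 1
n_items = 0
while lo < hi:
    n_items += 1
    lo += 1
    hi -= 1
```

Let's trace through this code step by step.

Initialize: data = [3, 3, 5, 12, 17]
Initialize: lo = 0
Initialize: hi = 4
Initialize: n_items = 0
Entering loop: while lo < hi:
After iteration 1: lo = 1, hi = 3, n_items = 1
After iteration 2: lo = 2, hi = 2, n_items = 2
Loop ends.

Final answer: 2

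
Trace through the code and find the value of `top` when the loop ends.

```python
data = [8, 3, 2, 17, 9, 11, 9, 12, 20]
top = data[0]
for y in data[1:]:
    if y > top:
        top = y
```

Let's trace through this code step by step.

Initialize: data = [8, 3, 2, 17, 9, 11, 9, 12, 20]
Initialize: top = 8
Entering loop: for y in data[1:]:
After iteration 1: y = 3, top = 8
After iteration 2: y = 2, top = 8
After iteration 3: y = 17, top = 17
After iteration 4: y = 9, top = 17
After iteration 5: y = 11, top = 17
After iteration 6: y = 9, top = 17
After iteration 7: y = 12, top = 17
After iteration 8: y = 20, top = 20
Loop ends.

Final answer: 20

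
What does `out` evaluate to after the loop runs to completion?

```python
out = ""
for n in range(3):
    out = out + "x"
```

Let's trace through this code step by step.

Initialize: out = ''
Entering loop: for n in range(3):
After iteration 1: n = 0, out = 'x'
After iteration 2: n = 1, out = 'xx'
After iteration 3: n = 2, out = 'xxx'
Loop ends.

Final answer: 'xxx'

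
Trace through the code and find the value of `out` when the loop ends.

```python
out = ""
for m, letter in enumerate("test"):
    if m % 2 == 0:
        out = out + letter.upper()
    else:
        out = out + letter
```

Let's trace through this code step by step.

Initialize: out = ''
Entering loop: for m, letter in enumerate("test"):
After iteration 1: m = 0, letter = 't', out = 'T'
After iteration 2: m = 1, letter = 'e', out = 'Te'
After iteration 3: m = 2, letter = 's', out = 'TeS'
After iteration 4: m = 3, letter = 't', out = 'TeSt'
Loop ends.

Final answer: 'TeSt'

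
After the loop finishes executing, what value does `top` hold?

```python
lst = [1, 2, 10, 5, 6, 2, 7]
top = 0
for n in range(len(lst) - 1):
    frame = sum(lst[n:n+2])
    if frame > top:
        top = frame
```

Let's trace through this code step by step.

Initialize: lst = [1, 2, 10, 5, 6, 2, 7]
Initialize: top = 0
Entering loop: for n in range(len(lst) - 1):
After iteration 1: n = 0, top = 3, frame = 3
After iteration 2: n = 1, top = 12, frame = 12
After iteration 3: n = 2, top = 15, frame = 15
After iteration 4: n = 3, top = 15, frame = 11
After iteration 5: n = 4, top = 15, frame = 8
After iteration 6: n = 5, top = 15, frame = 9
Loop ends.

Final answer: 15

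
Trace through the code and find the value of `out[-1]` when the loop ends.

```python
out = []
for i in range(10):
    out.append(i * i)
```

Let's trace through this code step by step.

Initialize: out = []
Entering loop: for i in range(10):
After iteration 1: i = 0, out = [0]
After iteration 2: i = 1, out = [0, 1]
After iteration 3: i = 2, out = [0, 1, 4]
After iteration 4: i = 3, out = [0, 1, 4, 9]
After iteration 5: i = 4, out = [0, 1, 4, 9, 16]
After iteration 6: i = 5, out = [0, 1, 4, 9, 16, 25]
After iteration 7: i = 6, out = [0, 1, 4, 9, 16, 25, 36]
After iteration 8: i = 7, out = [0, 1, 4, 9, 16, 25, 36, 49]
After iteration 9: i = 8, out = [0, 1, 4, 9, 16, 25, 36, 49, 64]
After iteration 10: i = 9, out = [0, 1, 4, 9, 16, 25, 36, 49, 64, 81]
Loop ends.
out[-1] = 81

Final answer: 81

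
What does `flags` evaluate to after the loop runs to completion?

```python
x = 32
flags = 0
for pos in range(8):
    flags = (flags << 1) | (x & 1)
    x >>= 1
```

Let's trace through this code step by step.

Initialize: x = 32
Initialize: flags = 0
Entering loop: for pos in range(8):
After iteration 1: pos = 0, x = 16, flags = 0
After iteration 2: pos = 1, x = 8, flags = 0
After iteration 3: pos = 2, x = 4, flags = 0
After iteration 4: pos = 3, x = 2, flags = 0
After iteration 5: pos = 4, x = 1, flags = 0
After iteration 6: pos = 5, x = 0, flags = 1
After iteration 7: pos = 6, x = 0, flags = 2
After iteration 8: pos = 7, x = 0, flags = 4
Loop ends.

Final answer: 4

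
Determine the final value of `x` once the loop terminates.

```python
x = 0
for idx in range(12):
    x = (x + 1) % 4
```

Let's trace through this code step by step.

Initialize: x = 0
Entering loop: for idx in range(12):
After iteration 1: idx = 0, x = 1
After iteration 2: idx = 1, x = 2
After iteration 3: idx = 2, x = 3
After iteration 4: idx = 3, x = 0
After iteration 5: idx = 4, x = 1
After iteration 6: idx = 5, x = 2
After iteration 7: idx = 6, x = 3
After iteration 8: idx = 7, x = 0
After iteration 9: idx = 8, x = 1
After iteration 10: idx = 9, x = 2
After iteration 11: idx = 10, x = 3
After iteration 12: idx = 11, x = 0
Loop ends.

Final answer: 0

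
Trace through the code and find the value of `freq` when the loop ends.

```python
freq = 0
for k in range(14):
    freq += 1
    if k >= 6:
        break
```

Let's trace through this code step by step.

Initialize: freq = 0
Entering loop: for k in range(14):
After iteration 1: k = 0, freq = 1
After iteration 2: k = 1, freq = 2
After iteration 3: k = 2, freq = 3
After iteration 4: k = 3, freq = 4
After iteration 5: k = 4, freq = 5
After iteration 6: k = 5, freq = 6
After iteration 7: k = 6, freq = 7
Loop ends.

Final answer: 7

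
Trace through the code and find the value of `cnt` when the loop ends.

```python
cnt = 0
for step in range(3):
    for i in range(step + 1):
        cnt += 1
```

Let's trace through this code step by step.

Initialize: cnt = 0
Entering loop: for step in range(3):
After iteration 1: step = 0, cnt = 1, i = 0
After iteration 2: step = 1, cnt = 3, i = 1
After iteration 3: step = 2, cnt = 6, i = 2
Loop ends.

Final answer: 6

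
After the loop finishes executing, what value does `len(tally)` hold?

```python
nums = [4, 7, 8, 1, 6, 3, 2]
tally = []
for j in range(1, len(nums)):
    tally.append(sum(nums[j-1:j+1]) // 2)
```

Let's trace through this code step by step.

Initialize: nums = [4, 7, 8, 1, 6, 3, 2]
Initialize: tally = []
Entering loop: for j in range(1, len(nums)):
After iteration 1: j = 1, tally = [5]
After iteration 2: j = 2, tally = [5, 7]
After iteration 3: j = 3, tally = [5, 7, 4]
After iteration 4: j = 4, tally = [5, 7, 4, 3]
After iteration 5: j = 5, tally = [5, 7, 4, 3, 4]
After iteration 6: j = 6, tally = [5, 7, 4, 3, 4, 2]
Loop ends.
len(tally) = 6

Final answer: 6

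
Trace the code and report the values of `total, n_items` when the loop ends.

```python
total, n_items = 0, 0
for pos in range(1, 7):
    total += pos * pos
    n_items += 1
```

Let's trace through this code step by step.

Initialize: total = 0
Initialize: n_items = 0
Entering loop: for pos in range(1, 7):
After iteration 1: pos = 1, total = 1, n_items = 1
After iteration 2: pos = 2, total = 5, n_items = 2
After iteration 3: pos = 3, total = 14, n_items = 3
After iteration 4: pos = 4, total = 30, n_items = 4
After iteration 5: pos = 5, total = 55, n_items = 5
After iteration 6: pos = 6, total = 91, n_items = 6
Loop ends.

Final answer: 91, 6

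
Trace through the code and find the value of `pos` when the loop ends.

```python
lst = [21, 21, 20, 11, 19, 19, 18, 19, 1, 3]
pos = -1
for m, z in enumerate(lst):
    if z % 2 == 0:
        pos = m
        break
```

Let's trace through this code step by step.

Initialize: lst = [21, 21, 20, 11, 19, 19, 18, 19, 1, 3]
Initialize: pos = -1
Entering loop: for m, z in enumerate(lst):
After iteration 1: m = 0, z = 21, pos = -1
After iteration 2: m = 1, z = 21, pos = -1
After iteration 3: m = 2, z = 20, pos = 2
Loop ends.

Final answer: 2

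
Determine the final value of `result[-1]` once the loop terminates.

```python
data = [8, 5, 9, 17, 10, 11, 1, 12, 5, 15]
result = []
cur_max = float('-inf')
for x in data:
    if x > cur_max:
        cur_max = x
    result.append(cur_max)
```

Let's trace through this code step by step.

Initialize: data = [8, 5, 9, 17, 10, 11, 1, 12, 5, 15]
Initialize: result = []
Initialize: cur_max = -inf
Entering loop: for x in data:
After iteration 1: x = 8, result = [8], cur_max = 8
After iteration 2: x = 5, result = [8, 8], cur_max = 8
After iteration 3: x = 9, result = [8, 8, 9], cur_max = 9
After iteration 4: x = 17, result = [8, 8, 9, 17], cur_max = 17
After iteration 5: x = 10, result = [8, 8, 9, 17, 17], cur_max = 17
After iteration 6: x = 11, result = [8, 8, 9, 17, 17, 17], cur_max = 17
After iteration 7: x = 1, result = [8, 8, 9, 17, 17, 17, 17], cur_max = 17
After iteration 8: x = 12, result = [8, 8, 9, 17, 17, 17, 17, 17], cur_max = 17
After iteration 9: x = 5, result = [8, 8, 9, 17, 17, 17, 17, 17, 17], cur_max = 17
After iteration 10: x = 15, result = [8, 8, 9, 17, 17, 17, 17, 17, 17, 17], cur_max = 17
Loop ends.
result[-1] = 17

Final answer: 17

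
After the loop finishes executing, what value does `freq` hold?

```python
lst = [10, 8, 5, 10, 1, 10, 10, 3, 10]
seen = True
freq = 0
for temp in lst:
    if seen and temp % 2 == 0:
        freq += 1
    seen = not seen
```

Let's trace through this code step by step.

Initialize: lst = [10, 8, 5, 10, 1, 10, 10, 3, 10]
Initialize: seen = True
Initialize: freq = 0
Entering loop: for temp in lst:
After iteration 1: temp = 10, seen = False, freq = 1
After iteration 2: temp = 8, seen = True, freq = 1
After iteration 3: temp = 5, seen = False, freq = 1
After iteration 4: temp = 10, seen = True, freq = 1
After iteration 5: temp = 1, seen = False, freq = 1
After iteration 6: temp = 10, seen = True, freq = 1
After iteration 7: temp = 10, seen = False, freq = 2
After iteration 8: temp = 3, seen = True, freq = 2
After iteration 9: temp = 10, seen = False, freq = 3
Loop ends.

Final answer: 3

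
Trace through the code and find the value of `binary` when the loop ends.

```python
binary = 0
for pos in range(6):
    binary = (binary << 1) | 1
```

Let's trace through this code step by step.

Initialize: binary = 0
Entering loop: for pos in range(6):
After iteration 1: pos = 0, binary = 1
After iteration 2: pos = 1, binary = 3
After iteration 3: pos = 2, binary = 7
After iteration 4: pos = 3, binary = 15
After iteration 5: pos = 4, binary = 31
After iteration 6: pos = 5, binary = 63
Loop ends.

Final answer: 63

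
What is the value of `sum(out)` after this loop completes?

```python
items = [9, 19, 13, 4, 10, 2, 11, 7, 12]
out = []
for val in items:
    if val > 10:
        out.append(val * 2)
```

Let's trace through this code step by step.

Initialize: items = [9, 19, 13, 4, 10, 2, 11, 7, 12]
Initialize: out = []
Entering loop: for val in items:
After iteration 1: val = 9, out = []
After iteration 2: val = 19, out = [38]
After iteration 3: val = 13, out = [38, 26]
After iteration 4: val = 4, out = [38, 26]
After iteration 5: val = 10, out = [38, 26]
After iteration 6: val = 2, out = [38, 26]
After iteration 7: val = 11, out = [38, 26, 22]
After iteration 8: val = 7, out = [38, 26, 22]
After iteration 9: val = 12, out = [38, 26, 22, 24]
Loop ends.
sum(out) = 110

Final answer: 110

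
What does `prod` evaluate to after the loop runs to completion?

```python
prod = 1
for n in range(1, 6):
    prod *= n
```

Let's trace through this code step by step.

Initialize: prod = 1
Entering loop: for n in range(1, 6):
After iteration 1: n = 1, prod = 1
After iteration 2: n = 2, prod = 2
After iteration 3: n = 3, prod = 6
After iteration 4: n = 4, prod = 24
After iteration 5: n = 5, prod = 120
Loop ends.

Final answer: 120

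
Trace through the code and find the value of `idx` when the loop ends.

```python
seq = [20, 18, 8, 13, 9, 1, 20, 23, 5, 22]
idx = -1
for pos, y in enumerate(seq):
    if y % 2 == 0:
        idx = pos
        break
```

Let's trace through this code step by step.

Initialize: seq = [20, 18, 8, 13, 9, 1, 20, 23, 5, 22]
Initialize: idx = -1
Entering loop: for pos, y in enumerate(seq):
After iteration 1: pos = 0, y = 20, idx = 0
Loop ends.

Final answer: 0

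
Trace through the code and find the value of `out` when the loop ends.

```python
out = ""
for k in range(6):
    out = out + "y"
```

Let's trace through this code step by step.

Initialize: out = ''
Entering loop: for k in range(6):
After iteration 1: k = 0, out = 'y'
After iteration 2: k = 1, out = 'yy'
After iteration 3: k = 2, out = 'yyy'
After iteration 4: k = 3, out = 'yyyy'
After iteration 5: k = 4, out = 'yyyyy'
After iteration 6: k = 5, out = 'yyyyyy'
Loop ends.

Final answer: 'yyyyyy'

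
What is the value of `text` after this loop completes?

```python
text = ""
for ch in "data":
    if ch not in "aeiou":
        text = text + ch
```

Let's trace through this code step by step.

Initialize: text = ''
Entering loop: for ch in "data":
After iteration 1: ch = 'd', text = 'd'
After iteration 2: ch = 'a', text = 'd'
After iteration 3: ch = 't', text = 'dt'
After iteration 4: ch = 'a', text = 'dt'
Loop ends.

Final answer: 'dt'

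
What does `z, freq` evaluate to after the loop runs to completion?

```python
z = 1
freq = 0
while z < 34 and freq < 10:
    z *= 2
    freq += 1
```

Let's trace through this code step by step.

Initialize: z = 1
Initialize: freq = 0
Entering loop: while z < 34 and freq < 10:
After iteration 1: z = 2, freq = 1
After iteration 2: z = 4, freq = 2
After iteration 3: z = 8, freq = 3
After iteration 4: z = 16, freq = 4
After iteration 5: z = 32, freq = 5
After iteration 6: z = 64, freq = 6
Loop ends.

Final answer: 64, 6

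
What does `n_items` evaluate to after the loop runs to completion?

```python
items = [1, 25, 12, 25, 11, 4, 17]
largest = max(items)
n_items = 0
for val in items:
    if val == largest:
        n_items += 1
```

Let's trace through this code step by step.

Initialize: items = [1, 25, 12, 25, 11, 4, 17]
Initialize: largest = 25
Initialize: n_items = 0
Entering loop: for val in items:
After iteration 1: val = 1, n_items = 0
After iteration 2: val = 25, n_items = 1
After iteration 3: val = 12, n_items = 1
After iteration 4: val = 25, n_items = 2
After iteration 5: val = 11, n_items = 2
After iteration 6: val = 4, n_items = 2
After iteration 7: val = 17, n_items = 2
Loop ends.

Final answer: 2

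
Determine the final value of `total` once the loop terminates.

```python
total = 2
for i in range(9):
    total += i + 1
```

Let's trace through this code step by step.

Initialize: total = 2
Entering loop: for i in range(9):
After iteration 1: i = 0, total = 3
After iteration 2: i = 1, total = 5
After iteration 3: i = 2, total = 8
After iteration 4: i = 3, total = 12
After iteration 5: i = 4, total = 17
After iteration 6: i = 5, total = 23
After iteration 7: i = 6, total = 30
After iteration 8: i = 7, total = 38
After iteration 9: i = 8, total = 47
Loop ends.

Final answer: 47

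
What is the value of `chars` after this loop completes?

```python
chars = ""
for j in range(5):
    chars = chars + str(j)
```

Let's trace through this code step by step.

Initialize: chars = ''
Entering loop: for j in range(5):
After iteration 1: j = 0, chars = '0'
After iteration 2: j = 1, chars = '01'
After iteration 3: j = 2, chars = '012'
After iteration 4: j = 3, chars = '0123'
After iteration 5: j = 4, chars = '01234'
Loop ends.

Final answer: '01234'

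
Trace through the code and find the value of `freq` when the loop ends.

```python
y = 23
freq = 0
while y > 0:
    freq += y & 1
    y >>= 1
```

Let's trace through this code step by step.

Initialize: y = 23
Initialize: freq = 0
Entering loop: while y > 0:
After iteration 1: y = 11, freq = 1
After iteration 2: y = 5, freq = 2
After iteration 3: y = 2, freq = 3
After iteration 4: y = 1, freq = 3
After iteration 5: y = 0, freq = 4
Loop ends.

Final answer: 4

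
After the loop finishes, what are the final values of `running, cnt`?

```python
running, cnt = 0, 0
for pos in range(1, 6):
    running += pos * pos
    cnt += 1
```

Let's trace through this code step by step.

Initialize: running = 0
Initialize: cnt = 0
Entering loop: for pos in range(1, 6):
After iteration 1: pos = 1, running = 1, cnt = 1
After iteration 2: pos = 2, running = 5, cnt = 2
After iteration 3: pos = 3, running = 14, cnt = 3
After iteration 4: pos = 4, running = 30, cnt = 4
After iteration 5: pos = 5, running = 55, cnt = 5
Loop ends.

Final answer: 55, 5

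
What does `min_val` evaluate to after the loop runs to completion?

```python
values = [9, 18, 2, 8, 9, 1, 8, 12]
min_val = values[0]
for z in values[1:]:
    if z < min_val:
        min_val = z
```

Let's trace through this code step by step.

Initialize: values = [9, 18, 2, 8, 9, 1, 8, 12]
Initialize: min_val = 9
Entering loop: for z in values[1:]:
After iteration 1: z = 18, min_val = 9
After iteration 2: z = 2, min_val = 2
After iteration 3: z = 8, min_val = 2
After iteration 4: z = 9, min_val = 2
After iteration 5: z = 1, min_val = 1
After iteration 6: z = 8, min_val = 1
After iteration 7: z = 12, min_val = 1
Loop ends.

Final answer: 1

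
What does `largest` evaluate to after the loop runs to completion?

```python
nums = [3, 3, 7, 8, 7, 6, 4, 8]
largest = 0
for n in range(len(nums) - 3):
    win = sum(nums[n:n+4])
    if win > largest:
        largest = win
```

Let's trace through this code step by step.

Initialize: nums = [3, 3, 7, 8, 7, 6, 4, 8]
Initialize: largest = 0
Entering loop: for n in range(len(nums) - 3):
After iteration 1: n = 0, largest = 21, win = 21
After iteration 2: n = 1, largest = 25, win = 25
After iteration 3: n = 2, largest = 28, win = 28
After iteration 4: n = 3, largest = 28, win = 25
After iteration 5: n = 4, largest = 28, win = 25
Loop ends.

Final answer: 28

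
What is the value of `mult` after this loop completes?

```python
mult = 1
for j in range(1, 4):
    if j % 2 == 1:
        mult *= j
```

Let's trace through this code step by step.

Initialize: mult = 1
Entering loop: for j in range(1, 4):
After iteration 1: j = 1, mult = 1
After iteration 2: j = 2, mult = 1
After iteration 3: j = 3, mult = 3
Loop ends.

Final answer: 3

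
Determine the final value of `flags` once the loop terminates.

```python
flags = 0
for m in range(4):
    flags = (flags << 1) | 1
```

Let's trace through this code step by step.

Initialize: flags = 0
Entering loop: for m in range(4):
After iteration 1: m = 0, flags = 1
After iteration 2: m = 1, flags = 3
After iteration 3: m = 2, flags = 7
After iteration 4: m = 3, flags = 15
Loop ends.

Final answer: 15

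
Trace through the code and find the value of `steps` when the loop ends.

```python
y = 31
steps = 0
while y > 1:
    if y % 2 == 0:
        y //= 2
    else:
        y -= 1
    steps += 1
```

Let's trace through this code step by step.

Initialize: y = 31
Initialize: steps = 0
Entering loop: while y > 1:
After iteration 1: y = 30, steps = 1
After iteration 2: y = 15, steps = 2
After iteration 3: y = 14, steps = 3
After iteration 4: y = 7, steps = 4
After iteration 5: y = 6, steps = 5
After iteration 6: y = 3, steps = 6
After iteration 7: y = 2, steps = 7
After iteration 8: y = 1, steps = 8
Loop ends.

Final answer: 8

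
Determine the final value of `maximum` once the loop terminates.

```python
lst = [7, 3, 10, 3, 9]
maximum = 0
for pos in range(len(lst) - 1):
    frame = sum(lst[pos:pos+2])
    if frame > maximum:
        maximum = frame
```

Let's trace through this code step by step.

Initialize: lst = [7, 3, 10, 3, 9]
Initialize: maximum = 0
Entering loop: for pos in range(len(lst) - 1):
After iteration 1: pos = 0, maximum = 10, frame = 10
After iteration 2: pos = 1, maximum = 13, frame = 13
After iteration 3: pos = 2, maximum = 13, frame = 13
After iteration 4: pos = 3, maximum = 13, frame = 12
Loop ends.

Final answer: 13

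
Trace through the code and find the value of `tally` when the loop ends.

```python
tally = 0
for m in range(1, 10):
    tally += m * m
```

Let's trace through this code step by step.

Initialize: tally = 0
Entering loop: for m in range(1, 10):
After iteration 1: m = 1, tally = 1
After iteration 2: m = 2, tally = 5
After iteration 3: m = 3, tally = 14
After iteration 4: m = 4, tally = 30
After iteration 5: m = 5, tally = 55
After iteration 6: m = 6, tally = 91
After iteration 7: m = 7, tally = 140
After iteration 8: m = 8, tally = 204
After iteration 9: m = 9, tally = 285
Loop ends.

Final answer: 285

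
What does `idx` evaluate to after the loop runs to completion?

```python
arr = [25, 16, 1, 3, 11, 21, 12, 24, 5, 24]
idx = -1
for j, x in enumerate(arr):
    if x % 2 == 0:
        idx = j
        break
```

Let's trace through this code step by step.

Initialize: arr = [25, 16, 1, 3, 11, 21, 12, 24, 5, 24]
Initialize: idx = -1
Entering loop: for j, x in enumerate(arr):
After iteration 1: j = 0, x = 25, idx = -1
After iteration 2: j = 1, x = 16, idx = 1
Loop ends.

Final answer: 1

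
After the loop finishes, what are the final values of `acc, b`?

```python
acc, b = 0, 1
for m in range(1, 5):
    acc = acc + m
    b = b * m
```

Let's trace through this code step by step.

Initialize: acc = 0
Initialize: b = 1
Entering loop: for m in range(1, 5):
After iteration 1: m = 1, acc = 1, b = 1
After iteration 2: m = 2, acc = 3, b = 2
After iteration 3: m = 3, acc = 6, b = 6
After iteration 4: m = 4, acc = 10, b = 24
Loop ends.

Final answer: 10, 24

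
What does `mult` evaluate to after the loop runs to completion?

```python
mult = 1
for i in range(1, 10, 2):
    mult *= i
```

Let's trace through this code step by step.

Initialize: mult = 1
Entering loop: for i in range(1, 10, 2):
After iteration 1: i = 1, mult = 1
After iteration 2: i = 3, mult = 3
After iteration 3: i = 5, mult = 15
After iteration 4: i = 7, mult = 105
After iteration 5: i = 9, mult = 945
Loop ends.

Final answer: 945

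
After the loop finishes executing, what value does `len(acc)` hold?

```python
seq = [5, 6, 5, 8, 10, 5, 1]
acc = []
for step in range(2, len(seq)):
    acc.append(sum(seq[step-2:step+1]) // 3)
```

Let's trace through this code step by step.

Initialize: seq = [5, 6, 5, 8, 10, 5, 1]
Initialize: acc = []
Entering loop: for step in range(2, len(seq)):
After iteration 1: step = 2, acc = [5]
After iteration 2: step = 3, acc = [5, 6]
After iteration 3: step = 4, acc = [5, 6, 7]
After iteration 4: step = 5, acc = [5, 6, 7, 7]
After iteration 5: step = 6, acc = [5, 6, 7, 7, 5]
Loop ends.
len(acc) = 5

Final answer: 5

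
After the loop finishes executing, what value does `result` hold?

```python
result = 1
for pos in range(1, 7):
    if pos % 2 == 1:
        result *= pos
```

Let's trace through this code step by step.

Initialize: result = 1
Entering loop: for pos in range(1, 7):
After iteration 1: pos = 1, result = 1
After iteration 2: pos = 2, result = 1
After iteration 3: pos = 3, result = 3
After iteration 4: pos = 4, result = 3
After iteration 5: pos = 5, result = 15
After iteration 6: pos = 6, result = 15
Loop ends.

Final answer: 15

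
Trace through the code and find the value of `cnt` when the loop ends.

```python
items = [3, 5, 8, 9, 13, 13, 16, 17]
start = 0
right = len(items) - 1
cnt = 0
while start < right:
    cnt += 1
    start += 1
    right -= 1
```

Let's trace through this code step by step.

Initialize: items = [3, 5, 8, 9, 13, 13, 16, 17]
Initialize: start = 0
Initialize: right = 7
Initialize: cnt = 0
Entering loop: while start < right:
After iteration 1: start = 1, right = 6, cnt = 1
After iteration 2: start = 2, right = 5, cnt = 2
After iteration 3: start = 3, right = 4, cnt = 3
After iteration 4: start = 4, right = 3, cnt = 4
Loop ends.

Final answer: 4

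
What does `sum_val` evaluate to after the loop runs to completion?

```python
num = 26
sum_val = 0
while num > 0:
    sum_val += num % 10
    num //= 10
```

Let's trace through this code step by step.

Initialize: num = 26
Initialize: sum_val = 0
Entering loop: while num > 0:
After iteration 1: num = 2, sum_val = 6
After iteration 2: num = 0, sum_val = 8
Loop ends.

Final answer: 8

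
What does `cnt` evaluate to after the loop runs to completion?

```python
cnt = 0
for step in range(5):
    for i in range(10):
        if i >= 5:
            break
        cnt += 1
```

Let's trace through this code step by step.

Initialize: cnt = 0
Entering loop: for step in range(5):
After iteration 1: step = 0, cnt = 5
After iteration 2: step = 1, cnt = 10
After iteration 3: step = 2, cnt = 15
After iteration 4: step = 3, cnt = 20
After iteration 5: step = 4, cnt = 25
Loop ends.

Final answer: 25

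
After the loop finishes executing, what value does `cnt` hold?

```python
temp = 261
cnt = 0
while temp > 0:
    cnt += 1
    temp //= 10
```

Let's trace through this code step by step.

Initialize: temp = 261
Initialize: cnt = 0
Entering loop: while temp > 0:
After iteration 1: temp = 26, cnt = 1
After iteration 2: temp = 2, cnt = 2
After iteration 3: temp = 0, cnt = 3
Loop ends.

Final answer: 3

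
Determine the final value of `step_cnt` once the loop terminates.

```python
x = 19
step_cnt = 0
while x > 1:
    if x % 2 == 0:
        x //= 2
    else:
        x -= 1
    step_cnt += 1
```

Let's trace through this code step by step.

Initialize: x = 19
Initialize: step_cnt = 0
Entering loop: while x > 1:
After iteration 1: x = 18, step_cnt = 1
After iteration 2: x = 9, step_cnt = 2
After iteration 3: x = 8, step_cnt = 3
After iteration 4: x = 4, step_cnt = 4
After iteration 5: x = 2, step_cnt = 5
After iteration 6: x = 1, step_cnt = 6
Loop ends.

Final answer: 6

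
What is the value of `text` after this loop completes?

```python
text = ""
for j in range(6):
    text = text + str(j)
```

Let's trace through this code step by step.

Initialize: text = ''
Entering loop: for j in range(6):
After iteration 1: j = 0, text = '0'
After iteration 2: j = 1, text = '01'
After iteration 3: j = 2, text = '012'
After iteration 4: j = 3, text = '0123'
After iteration 5: j = 4, text = '01234'
After iteration 6: j = 5, text = '012345'
Loop ends.

Final answer: '012345'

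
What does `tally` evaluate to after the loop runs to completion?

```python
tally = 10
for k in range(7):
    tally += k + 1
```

Let's trace through this code step by step.

Initialize: tally = 10
Entering loop: for k in range(7):
After iteration 1: k = 0, tally = 11
After iteration 2: k = 1, tally = 13
After iteration 3: k = 2, tally = 16
After iteration 4: k = 3, tally = 20
After iteration 5: k = 4, tally = 25
After iteration 6: k = 5, tally = 31
After iteration 7: k = 6, tally = 38
Loop ends.

Final answer: 38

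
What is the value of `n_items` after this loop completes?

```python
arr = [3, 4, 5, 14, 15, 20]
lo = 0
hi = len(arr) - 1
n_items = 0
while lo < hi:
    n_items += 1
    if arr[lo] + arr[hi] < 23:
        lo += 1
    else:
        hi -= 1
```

Let's trace through this code step by step.

Initialize: arr = [3, 4, 5, 14, 15, 20]
Initialize: lo = 0
Initialize: hi = 5
Initialize: n_items = 0
Entering loop: while lo < hi:
After iteration 1: lo = 0, hi = 4, n_items = 1
After iteration 2: lo = 1, hi = 4, n_items = 2
After iteration 3: lo = 2, hi = 4, n_items = 3
After iteration 4: lo = 3, hi = 4, n_items = 4
After iteration 5: lo = 3, hi = 3, n_items = 5
Loop ends.

Final answer: 5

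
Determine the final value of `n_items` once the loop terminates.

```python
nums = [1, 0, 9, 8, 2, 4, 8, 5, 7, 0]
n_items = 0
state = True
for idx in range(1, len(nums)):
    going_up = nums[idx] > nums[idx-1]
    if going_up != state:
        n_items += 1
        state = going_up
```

Let's trace through this code step by step.

Initialize: nums = [1, 0, 9, 8, 2, 4, 8, 5, 7, 0]
Initialize: n_items = 0
Initialize: state = True
Entering loop: for idx in range(1, len(nums)):
After iteration 1: idx = 1, n_items = 1, state = False, going_up = False
After iteration 2: idx = 2, n_items = 2, state = True, going_up = True
After iteration 3: idx = 3, n_items = 3, state = False, going_up = False
After iteration 4: idx = 4, n_items = 3, state = False, going_up = False
After iteration 5: idx = 5, n_items = 4, state = True, going_up = True
After iteration 6: idx = 6, n_items = 4, state = True, going_up = True
After iteration 7: idx = 7, n_items = 5, state = False, going_up = False
After iteration 8: idx = 8, n_items = 6, state = True, going_up = True
After iteration 9: idx = 9, n_items = 7, state = False, going_up = False
Loop ends.

Final answer: 7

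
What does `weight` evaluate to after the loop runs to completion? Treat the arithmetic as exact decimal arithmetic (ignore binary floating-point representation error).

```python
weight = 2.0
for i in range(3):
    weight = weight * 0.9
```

Let's trace through this code step by step.

Initialize: weight = 2.0
Entering loop: for i in range(3):
After iteration 1: i = 0, weight = 1.8
After iteration 2: i = 1, weight = 1.62
After iteration 3: i = 2, weight = 1.458
Loop ends.

Final answer: 1.458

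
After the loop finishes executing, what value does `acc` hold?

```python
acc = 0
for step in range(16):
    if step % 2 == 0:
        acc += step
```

Let's trace through this code step by step.

Initialize: acc = 0
Entering loop: for step in range(16):
After iteration 1: step = 0, acc = 0
After iteration 2: step = 1, acc = 0
After iteration 3: step = 2, acc = 2
After iteration 4: step = 3, acc = 2
After iteration 5: step = 4, acc = 6
After iteration 6: step = 5, acc = 6
After iteration 7: step = 6, acc = 12
After iteration 8: step = 7, acc = 12
After iteration 9: step = 8, acc = 20
After iteration 10: step = 9, acc = 20
After iteration 11: step = 10, acc = 30
After iteration 12: step = 11, acc = 30
After iteration 13: step = 12, acc = 42
After iteration 14: step = 13, acc = 42
After iteration 15: step = 14, acc = 56
After iteration 16: step = 15, acc = 56
Loop ends.

Final answer: 56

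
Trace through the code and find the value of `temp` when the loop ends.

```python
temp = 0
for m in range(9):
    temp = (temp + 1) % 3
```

Let's trace through this code step by step.

Initialize: temp = 0
Entering loop: for m in range(9):
After iteration 1: m = 0, temp = 1
After iteration 2: m = 1, temp = 2
After iteration 3: m = 2, temp = 0
After iteration 4: m = 3, temp = 1
After iteration 5: m = 4, temp = 2
After iteration 6: m = 5, temp = 0
After iteration 7: m = 6, temp = 1
After iteration 8: m = 7, temp = 2
After iteration 9: m = 8, temp = 0
Loop ends.

Final answer: 0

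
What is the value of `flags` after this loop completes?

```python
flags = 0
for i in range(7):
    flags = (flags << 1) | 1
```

Let's trace through this code step by step.

Initialize: flags = 0
Entering loop: for i in range(7):
After iteration 1: i = 0, flags = 1
After iteration 2: i = 1, flags = 3
After iteration 3: i = 2, flags = 7
After iteration 4: i = 3, flags = 15
After iteration 5: i = 4, flags = 31
After iteration 6: i = 5, flags = 63
After iteration 7: i = 6, flags = 127
Loop ends.

Final answer: 127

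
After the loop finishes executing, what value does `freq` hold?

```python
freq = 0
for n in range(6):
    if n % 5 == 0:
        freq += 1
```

Let's trace through this code step by step.

Initialize: freq = 0
Entering loop: for n in range(6):
After iteration 1: n = 0, freq = 1
After iteration 2: n = 1, freq = 1
After iteration 3: n = 2, freq = 1
After iteration 4: n = 3, freq = 1
After iteration 5: n = 4, freq = 1
After iteration 6: n = 5, freq = 2
Loop ends.

Final answer: 2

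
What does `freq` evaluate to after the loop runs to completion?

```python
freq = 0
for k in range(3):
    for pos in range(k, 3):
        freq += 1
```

Let's trace through this code step by step.

Initialize: freq = 0
Entering loop: for k in range(3):
After iteration 1: k = 0, freq = 3
After iteration 2: k = 1, freq = 5
After iteration 3: k = 2, freq = 6
Loop ends.

Final answer: 6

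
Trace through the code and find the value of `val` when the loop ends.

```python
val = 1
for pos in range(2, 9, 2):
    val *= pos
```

Let's trace through this code step by step.

Initialize: val = 1
Entering loop: for pos in range(2, 9, 2):
After iteration 1: pos = 2, val = 2
After iteration 2: pos = 4, val = 8
After iteration 3: pos = 6, val = 48
After iteration 4: pos = 8, val = 384
Loop ends.

Final answer: 384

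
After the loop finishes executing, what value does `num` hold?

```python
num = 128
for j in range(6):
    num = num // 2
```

Let's trace through this code step by step.

Initialize: num = 128
Entering loop: for j in range(6):
After iteration 1: j = 0, num = 64
After iteration 2: j = 1, num = 32
After iteration 3: j = 2, num = 16
After iteration 4: j = 3, num = 8
After iteration 5: j = 4, num = 4
After iteration 6: j = 5, num = 2
Loop ends.

Final answer: 2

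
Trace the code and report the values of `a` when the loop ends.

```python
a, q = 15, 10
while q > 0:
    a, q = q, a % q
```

Let's trace through this code step by step.

Initialize: a = 15
Initialize: q = 10
Entering loop: while q > 0:
After iteration 1: a = 10, q = 5
After iteration 2: a = 5, q = 0
Loop ends.

Final answer: 5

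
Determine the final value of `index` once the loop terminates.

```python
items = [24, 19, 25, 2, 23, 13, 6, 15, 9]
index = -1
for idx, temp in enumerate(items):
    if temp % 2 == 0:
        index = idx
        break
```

Let's trace through this code step by step.

Initialize: items = [24, 19, 25, 2, 23, 13, 6, 15, 9]
Initialize: index = -1
Entering loop: for idx, temp in enumerate(items):
After iteration 1: idx = 0, temp = 24, index = 0
Loop ends.

Final answer: 0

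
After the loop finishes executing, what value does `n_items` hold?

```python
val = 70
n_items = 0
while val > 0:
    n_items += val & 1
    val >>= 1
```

Let's trace through this code step by step.

Initialize: val = 70
Initialize: n_items = 0
Entering loop: while val > 0:
After iteration 1: val = 35, n_items = 0
After iteration 2: val = 17, n_items = 1
After iteration 3: val = 8, n_items = 2
After iteration 4: val = 4, n_items = 2
After iteration 5: val = 2, n_items = 2
After iteration 6: val = 1, n_items = 2
After iteration 7: val = 0, n_items = 3
Loop ends.

Final answer: 3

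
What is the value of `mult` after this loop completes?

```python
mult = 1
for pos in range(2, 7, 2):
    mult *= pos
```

Let's trace through this code step by step.

Initialize: mult = 1
Entering loop: for pos in range(2, 7, 2):
After iteration 1: pos = 2, mult = 2
After iteration 2: pos = 4, mult = 8
After iteration 3: pos = 6, mult = 48
Loop ends.

Final answer: 48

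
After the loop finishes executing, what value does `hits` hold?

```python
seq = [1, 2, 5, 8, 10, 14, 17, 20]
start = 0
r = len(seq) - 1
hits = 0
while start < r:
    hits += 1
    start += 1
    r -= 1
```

Let's trace through this code step by step.

Initialize: seq = [1, 2, 5, 8, 10, 14, 17, 20]
Initialize: start = 0
Initialize: r = 7
Initialize: hits = 0
Entering loop: while start < r:
After iteration 1: start = 1, r = 6, hits = 1
After iteration 2: start = 2, r = 5, hits = 2
After iteration 3: start = 3, r = 4, hits = 3
After iteration 4: start = 4, r = 3, hits = 4
Loop ends.

Final answer: 4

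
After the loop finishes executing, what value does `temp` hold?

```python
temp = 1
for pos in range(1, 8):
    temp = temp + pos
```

Let's trace through this code step by step.

Initialize: temp = 1
Entering loop: for pos in range(1, 8):
After iteration 1: pos = 1, temp = 2
After iteration 2: pos = 2, temp = 4
After iteration 3: pos = 3, temp = 7
After iteration 4: pos = 4, temp = 11
After iteration 5: pos = 5, temp = 16
After iteration 6: pos = 6, temp = 22
After iteration 7: pos = 7, temp = 29
Loop ends.

Final answer: 29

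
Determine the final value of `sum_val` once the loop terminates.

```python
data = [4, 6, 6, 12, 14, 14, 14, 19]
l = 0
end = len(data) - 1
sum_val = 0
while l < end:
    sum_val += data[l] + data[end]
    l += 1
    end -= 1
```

Let's trace through this code step by step.

Initialize: data = [4, 6, 6, 12, 14, 14, 14, 19]
Initialize: l = 0
Initialize: end = 7
Initialize: sum_val = 0
Entering loop: while l < end:
After iteration 1: l = 1, end = 6, sum_val = 23
After iteration 2: l = 2, end = 5, sum_val = 43
After iteration 3: l = 3, end = 4, sum_val = 63
After iteration 4: l = 4, end = 3, sum_val = 89
Loop ends.

Final answer: 89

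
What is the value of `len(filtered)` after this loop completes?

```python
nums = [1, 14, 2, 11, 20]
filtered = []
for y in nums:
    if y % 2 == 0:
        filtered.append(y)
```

Let's trace through this code step by step.

Initialize: nums = [1, 14, 2, 11, 20]
Initialize: filtered = []
Entering loop: for y in nums:
After iteration 1: y = 1, filtered = []
After iteration 2: y = 14, filtered = [14]
After iteration 3: y = 2, filtered = [14, 2]
After iteration 4: y = 11, filtered = [14, 2]
After iteration 5: y = 20, filtered = [14, 2, 20]
Loop ends.
len(filtered) = 3

Final answer: 3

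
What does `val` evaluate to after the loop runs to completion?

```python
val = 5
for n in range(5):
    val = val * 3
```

Let's trace through this code step by step.

Initialize: val = 5
Entering loop: for n in range(5):
After iteration 1: n = 0, val = 15
After iteration 2: n = 1, val = 45
After iteration 3: n = 2, val = 135
After iteration 4: n = 3, val = 405
After iteration 5: n = 4, val = 1215
Loop ends.

Final answer: 1215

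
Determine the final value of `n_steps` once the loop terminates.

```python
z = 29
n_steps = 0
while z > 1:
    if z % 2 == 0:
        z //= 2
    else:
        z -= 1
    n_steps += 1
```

Let's trace through this code step by step.

Initialize: z = 29
Initialize: n_steps = 0
Entering loop: while z > 1:
After iteration 1: z = 28, n_steps = 1
After iteration 2: z = 14, n_steps = 2
After iteration 3: z = 7, n_steps = 3
After iteration 4: z = 6, n_steps = 4
After iteration 5: z = 3, n_steps = 5
After iteration 6: z = 2, n_steps = 6
After iteration 7: z = 1, n_steps = 7
Loop ends.

Final answer: 7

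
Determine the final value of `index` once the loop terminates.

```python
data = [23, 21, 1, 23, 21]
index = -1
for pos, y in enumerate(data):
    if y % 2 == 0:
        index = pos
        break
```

Let's trace through this code step by step.

Initialize: data = [23, 21, 1, 23, 21]
Initialize: index = -1
Entering loop: for pos, y in enumerate(data):
After iteration 1: pos = 0, y = 23, index = -1
After iteration 2: pos = 1, y = 21, index = -1
After iteration 3: pos = 2, y = 1, index = -1
After iteration 4: pos = 3, y = 23, index = -1
After iteration 5: pos = 4, y = 21, index = -1
Loop ends.

Final answer: -1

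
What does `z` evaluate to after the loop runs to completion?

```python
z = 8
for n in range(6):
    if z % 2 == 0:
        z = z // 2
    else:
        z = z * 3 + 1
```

Let's trace through this code step by step.

Initialize: z = 8
Entering loop: for n in range(6):
After iteration 1: n = 0, z = 4
After iteration 2: n = 1, z = 2
After iteration 3: n = 2, z = 1
After iteration 4: n = 3, z = 4
After iteration 5: n = 4, z = 2
After iteration 6: n = 5, z = 1
Loop ends.

Final answer: 1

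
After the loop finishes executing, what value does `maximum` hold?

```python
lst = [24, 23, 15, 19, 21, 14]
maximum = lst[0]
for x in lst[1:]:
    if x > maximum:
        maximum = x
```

Let's trace through this code step by step.

Initialize: lst = [24, 23, 15, 19, 21, 14]
Initialize: maximum = 24
Entering loop: for x in lst[1:]:
After iteration 1: x = 23, maximum = 24
After iteration 2: x = 15, maximum = 24
After iteration 3: x = 19, maximum = 24
After iteration 4: x = 21, maximum = 24
After iteration 5: x = 14, maximum = 24
Loop ends.

Final answer: 24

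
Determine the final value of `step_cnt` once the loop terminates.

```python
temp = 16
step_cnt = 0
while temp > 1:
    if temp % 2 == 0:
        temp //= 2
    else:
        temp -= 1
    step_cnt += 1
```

Let's trace through this code step by step.

Initialize: temp = 16
Initialize: step_cnt = 0
Entering loop: while temp > 1:
After iteration 1: temp = 8, step_cnt = 1
After iteration 2: temp = 4, step_cnt = 2
After iteration 3: temp = 2, step_cnt = 3
After iteration 4: temp = 1, step_cnt = 4
Loop ends.

Final answer: 4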